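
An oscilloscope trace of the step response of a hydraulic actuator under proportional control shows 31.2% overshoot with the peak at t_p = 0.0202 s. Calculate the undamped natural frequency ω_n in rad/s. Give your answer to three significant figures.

ζ from %OS: ζ = |ln 0.312|/√(π²+ln²0.312) = 0.348.
From t_p = π/ω_d, ω_d = π/0.0202 = 156 rad/s, so ω_n = ω_d/√(1−ζ²) = 166 rad/s.

ω_n ≈ 166 rad/s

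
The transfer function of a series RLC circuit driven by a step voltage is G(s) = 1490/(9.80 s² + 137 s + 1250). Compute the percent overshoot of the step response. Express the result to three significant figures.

Dividing through by 9.80: denominator becomes s² + 13.98 s + 127.6.
So ω_n = √127.6 = 11.3 rad/s and ζ = 13.98/(2·11.3) = 0.619.
Overshoot: exp(−π·0.619/√(1−0.619²)) = 0.0841, i.e. 8.41%.

%OS ≈ 8.41%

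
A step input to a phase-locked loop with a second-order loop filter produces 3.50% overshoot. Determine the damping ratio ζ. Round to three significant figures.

ζ = −ln(OS)/√(π² + (ln OS)²). With OS = 0.0350, ln OS = −3.352 and ζ = 3.352/4.594 = 0.730.

ζ ≈ 0.730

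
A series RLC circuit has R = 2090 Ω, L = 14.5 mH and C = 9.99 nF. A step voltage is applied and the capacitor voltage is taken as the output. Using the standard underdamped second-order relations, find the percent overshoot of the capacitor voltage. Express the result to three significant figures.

%OS ≈ 0.419%

For a series RLC circuit (capacitor voltage as output), ω_n = 1/√(LC) = 1/√(14.5 mH · 9.99 nF) = 83100 rad/s.
ζ = (R/2)·√(C/L) = (2090/2)·√(9.99 nF/14.5 mH) = 0.867.
Overshoot: exp(−π·0.867/√(1−0.867²)) = 0.00419, i.e. 0.419%.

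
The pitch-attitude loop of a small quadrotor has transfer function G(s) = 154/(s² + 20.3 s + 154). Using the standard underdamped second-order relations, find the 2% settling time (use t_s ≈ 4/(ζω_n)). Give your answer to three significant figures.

t_s ≈ 0.394 s

Matching coefficients with s² + 2ζω_n s + ω_n² gives ω_n² = 154 ⇒ ω_n = 12.4 rad/s, and ζ = 20.3/(2ω_n) = 0.818.
t_s ≈ 4/(ζω_n) = 4/(0.818·12.4) = 0.394 s.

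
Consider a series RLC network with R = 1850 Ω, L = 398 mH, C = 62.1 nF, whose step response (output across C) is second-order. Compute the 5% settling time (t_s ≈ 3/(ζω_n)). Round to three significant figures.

t_s ≈ 0.00129 s

For a series RLC circuit (capacitor voltage as output), ω_n = 1/√(LC) = 1/√(398 mH · 62.1 nF) = 6360 rad/s.
ζ = (R/2)·√(C/L) = (1850/2)·√(62.1 nF/398 mH) = 0.365.
t_s ≈ 3/(ζω_n) = 0.00129 s.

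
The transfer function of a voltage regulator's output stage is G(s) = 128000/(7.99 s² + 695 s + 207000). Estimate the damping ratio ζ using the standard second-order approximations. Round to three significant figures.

Dividing through by 7.99: denominator becomes s² + 86.98 s + 25910.
So ω_n = √25910 = 161 rad/s and ζ = 86.98/(2·161) = 0.270.

ζ ≈ 0.270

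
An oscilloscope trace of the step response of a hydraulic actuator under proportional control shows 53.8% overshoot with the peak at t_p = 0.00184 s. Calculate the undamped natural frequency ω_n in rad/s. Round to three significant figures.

ω_n ≈ 1740 rad/s

ζ from %OS: ζ = |ln 0.538|/√(π²+ln²0.538) = 0.194.
From t_p = π/ω_d, ω_d = π/0.00184 = 1710 rad/s, so ω_n = ω_d/√(1−ζ²) = 1740 rad/s.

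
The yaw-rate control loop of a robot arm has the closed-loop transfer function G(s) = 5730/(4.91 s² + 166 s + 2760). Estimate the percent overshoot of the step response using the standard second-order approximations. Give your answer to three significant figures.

%OS ≈ 4.10%

Dividing through by 4.91: denominator becomes s² + 33.81 s + 562.1.
So ω_n = √562.1 = 23.7 rad/s and ζ = 33.81/(2·23.7) = 0.713.
%OS = 100·exp(−πζ/√(1−ζ²)) = 4.10%.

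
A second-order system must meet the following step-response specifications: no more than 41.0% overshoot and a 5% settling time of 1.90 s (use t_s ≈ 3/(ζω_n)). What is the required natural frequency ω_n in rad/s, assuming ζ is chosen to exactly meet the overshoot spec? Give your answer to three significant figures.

ω_n ≈ 5.78 rad/s

ζ = −ln(OS)/√(π² + (ln OS)²). With OS = 0.410, ln OS = −0.8916 and ζ = 0.8916/3.266 = 0.273.
Then ω_n = 3/(ζ t_s) = 3/(0.273 × 1.90) = 5.78 rad/s.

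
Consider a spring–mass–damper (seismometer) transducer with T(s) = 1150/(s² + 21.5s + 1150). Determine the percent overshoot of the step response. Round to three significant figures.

ω_n = √1150 = 33.9 rad/s; ζ = 21.5/(2·33.9) = 0.317.
%OS = 100 e^{−πζ/√(1−ζ²)} with ζ = 0.317 gives 35.0%.

%OS ≈ 35.0%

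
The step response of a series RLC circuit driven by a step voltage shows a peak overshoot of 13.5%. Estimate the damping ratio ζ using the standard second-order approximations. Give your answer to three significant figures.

ζ = −ln(OS)/√(π² + (ln OS)²). With OS = 0.135, ln OS = −2.002 and ζ = 2.002/3.726 = 0.538.

ζ ≈ 0.538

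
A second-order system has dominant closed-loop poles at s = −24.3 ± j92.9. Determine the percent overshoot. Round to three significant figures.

%OS ≈ 44.0%

With σ = 24.3, ω_d = 92.9: ω_n = √(σ²+ω_d²) = 96.0 rad/s, ζ = σ/ω_n = 0.253.
%OS = 100 e^{−πζ/√(1−ζ²)} with ζ = 0.253 gives 44.0%.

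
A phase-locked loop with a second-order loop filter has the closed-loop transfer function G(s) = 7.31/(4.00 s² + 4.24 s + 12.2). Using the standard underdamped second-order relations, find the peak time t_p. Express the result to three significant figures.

Dividing through by 4.00: denominator becomes s² + 1.060 s + 3.050.
So ω_n = √3.050 = 1.75 rad/s and ζ = 1.060/(2·1.75) = 0.303.
ω_d = ω_n√(1−ζ²) = 1.66 rad/s. t_p = π/ω_d = 1.89 s.

t_p ≈ 1.89 s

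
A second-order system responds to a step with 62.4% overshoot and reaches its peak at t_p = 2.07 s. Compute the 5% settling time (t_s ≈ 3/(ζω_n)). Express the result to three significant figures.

t_s ≈ 13.2 s

The overshoot fixes ζ = −ln(OS)/√(π²+ln²(OS)) = 0.148.
t_p = π/ω_d ⇒ ω_d = 1.52 rad/s; then ω_n = ω_d/√(1−ζ²) = 1.53 rad/s.
t_s ≈ 3/(ζω_n) = 3/(0.148·1.53) = 13.2 s.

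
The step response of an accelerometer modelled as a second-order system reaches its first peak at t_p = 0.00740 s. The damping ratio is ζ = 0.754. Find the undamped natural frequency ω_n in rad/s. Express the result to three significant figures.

ω_n ≈ 646 rad/s

Peak time t_p = π/ω_d, so ω_d = π/t_p = π/0.00740 = 425 rad/s.
ω_n = ω_d/√(1−ζ²) = 425/√0.431 = 646 rad/s.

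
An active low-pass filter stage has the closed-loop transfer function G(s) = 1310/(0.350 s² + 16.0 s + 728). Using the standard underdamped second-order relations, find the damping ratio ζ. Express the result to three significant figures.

ζ ≈ 0.501

Dividing through by 0.350: denominator becomes s² + 45.71 s + 2080.
So ω_n = √2080 = 45.6 rad/s and ζ = 45.71/(2·45.6) = 0.501.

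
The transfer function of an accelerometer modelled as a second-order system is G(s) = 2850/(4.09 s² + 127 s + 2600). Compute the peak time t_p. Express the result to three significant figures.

Dividing through by 4.09: denominator becomes s² + 31.05 s + 635.7.
So ω_n = √635.7 = 25.2 rad/s and ζ = 31.05/(2·25.2) = 0.616.
ω_d = ω_n√(1−ζ²) = 19.9 rad/s. t_p = π/ω_d = 0.158 s.

t_p ≈ 0.158 s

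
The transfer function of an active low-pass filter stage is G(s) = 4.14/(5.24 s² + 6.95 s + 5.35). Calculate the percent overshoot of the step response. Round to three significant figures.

Dividing through by 5.24: denominator becomes s² + 1.326 s + 1.021.
So ω_n = √1.021 = 1.01 rad/s and ζ = 1.326/(2·1.01) = 0.656.
Overshoot: exp(−π·0.656/√(1−0.656²)) = 0.0650, i.e. 6.50%.

%OS ≈ 6.50%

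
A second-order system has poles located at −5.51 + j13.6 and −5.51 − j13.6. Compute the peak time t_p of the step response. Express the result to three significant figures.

t_p = π/ω_d with ω_d = 13.6 (the imaginary part), so t_p = 0.231 s.

t_p ≈ 0.231 s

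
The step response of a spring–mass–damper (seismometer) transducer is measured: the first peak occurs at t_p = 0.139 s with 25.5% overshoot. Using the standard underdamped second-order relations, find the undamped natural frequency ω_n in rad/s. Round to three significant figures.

ω_n ≈ 24.6 rad/s

The overshoot fixes ζ = −ln(OS)/√(π²+ln²(OS)) = 0.399.
From t_p = π/ω_d, ω_d = π/0.139 = 22.6 rad/s, so ω_n = ω_d/√(1−ζ²) = 24.6 rad/s.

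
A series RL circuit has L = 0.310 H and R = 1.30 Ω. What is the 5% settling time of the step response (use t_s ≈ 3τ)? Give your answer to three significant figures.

τ = L/R = 0.310/1.30 = 0.238 s.
t_s ≈ 3τ = 0.715 s.

t_s ≈ 0.715 s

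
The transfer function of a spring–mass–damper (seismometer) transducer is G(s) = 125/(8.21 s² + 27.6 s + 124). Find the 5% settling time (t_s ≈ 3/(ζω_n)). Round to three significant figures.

t_s ≈ 1.78 s

Dividing through by 8.21: denominator becomes s² + 3.362 s + 15.10.
So ω_n = √15.10 = 3.89 rad/s and ζ = 3.362/(2·3.89) = 0.433.
t_s ≈ 3/(ζω_n) = 1.78 s.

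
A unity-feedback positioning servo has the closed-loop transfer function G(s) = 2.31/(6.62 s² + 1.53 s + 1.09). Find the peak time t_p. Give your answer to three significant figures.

Dividing through by 6.62: denominator becomes s² + 0.2311 s + 0.1647.
So ω_n = √0.1647 = 0.406 rad/s and ζ = 0.2311/(2·0.406) = 0.285.
ω_d = ω_n√(1−ζ²) = 0.389 rad/s. t_p = π/ω_d = 8.08 s.

t_p ≈ 8.08 s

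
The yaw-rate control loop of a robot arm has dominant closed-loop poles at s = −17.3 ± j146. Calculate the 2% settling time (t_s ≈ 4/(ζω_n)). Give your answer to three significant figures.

For poles at −σ ± jω_d, ζω_n = σ = 17.3, so t_s ≈ 4/σ = 0.231 s.

t_s ≈ 0.231 s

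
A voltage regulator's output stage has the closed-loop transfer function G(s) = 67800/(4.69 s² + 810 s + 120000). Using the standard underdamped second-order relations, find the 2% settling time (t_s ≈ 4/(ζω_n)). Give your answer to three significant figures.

t_s ≈ 0.0463 s

Dividing through by 4.69: denominator becomes s² + 172.7 s + 25590.
So ω_n = √25590 = 160 rad/s and ζ = 172.7/(2·160) = 0.540.
t_s ≈ 4/(ζω_n) = 0.0463 s.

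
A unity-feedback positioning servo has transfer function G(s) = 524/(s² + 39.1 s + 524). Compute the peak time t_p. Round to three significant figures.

t_p ≈ 0.264 s

Comparing the denominator to s² + 2ζω_n s + ω_n²: ω_n = √524 = 22.9 rad/s, and 2ζω_n = 39.1 so ζ = 39.1/(2·22.9) = 0.854.
ω_d = 22.9·√(1 − 0.854²) = 11.9 rad/s. Then t_p = π/ω_d = 0.264 s.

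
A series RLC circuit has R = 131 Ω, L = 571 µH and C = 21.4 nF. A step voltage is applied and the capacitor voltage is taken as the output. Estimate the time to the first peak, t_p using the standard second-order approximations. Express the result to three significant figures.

For a series RLC circuit (capacitor voltage as output), ω_n = 1/√(LC) = 1/√(571 µH · 21.4 nF) = 286000 rad/s.
ζ = (R/2)·√(C/L) = (131/2)·√(21.4 nF/571 µH) = 0.401.
ω_d = 286000·√(1 − 0.401²) = 262000 rad/s. t_p = π/ω_d = 0.0000120 s.

t_p ≈ 0.0000120 s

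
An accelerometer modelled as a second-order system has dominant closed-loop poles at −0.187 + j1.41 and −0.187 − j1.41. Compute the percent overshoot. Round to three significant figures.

%OS ≈ 65.9%

With σ = 0.187, ω_d = 1.41: ω_n = √(σ²+ω_d²) = 1.42 rad/s, ζ = σ/ω_n = 0.131.
%OS = 100·exp(−πζ/√(1−ζ²)) = 65.9%.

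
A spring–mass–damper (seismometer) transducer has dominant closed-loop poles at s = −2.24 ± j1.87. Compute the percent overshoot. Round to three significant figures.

%OS ≈ 2.32%

With σ = 2.24, ω_d = 1.87: ω_n = √(σ²+ω_d²) = 2.92 rad/s, ζ = σ/ω_n = 0.768.
Overshoot: exp(−π·0.768/√(1−0.768²)) = 0.0232, i.e. 2.32%.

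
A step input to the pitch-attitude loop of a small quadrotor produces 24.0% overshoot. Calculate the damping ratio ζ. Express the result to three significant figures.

ζ ≈ 0.414

From %OS = 100·exp(−πζ/√(1−ζ²)), invert to get ζ = −ln(OS)/√(π² + ln²(OS)) with OS = 0.240.
−ln 0.240 = 1.427, so ζ = 1.427/√(π² + 2.037) = 0.414.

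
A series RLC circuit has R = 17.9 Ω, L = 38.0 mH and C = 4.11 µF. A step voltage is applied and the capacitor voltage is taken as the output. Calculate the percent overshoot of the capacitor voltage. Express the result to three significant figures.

%OS ≈ 74.6%

For a series RLC circuit (capacitor voltage as output), ω_n = 1/√(LC) = 1/√(38.0 mH · 4.11 µF) = 2530 rad/s.
ζ = (R/2)·√(C/L) = (17.9/2)·√(4.11 µF/38.0 mH) = 0.0931.
%OS = 100 e^{−πζ/√(1−ζ²)} with ζ = 0.0931 gives 74.6%.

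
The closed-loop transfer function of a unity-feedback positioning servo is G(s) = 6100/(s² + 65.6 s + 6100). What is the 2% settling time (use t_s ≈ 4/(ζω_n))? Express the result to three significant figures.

Comparing the denominator to s² + 2ζω_n s + ω_n²: ω_n = √6100 = 78.1 rad/s, and 2ζω_n = 65.6 so ζ = 65.6/(2·78.1) = 0.420.
t_s ≈ 4/(ζω_n) = 4/(0.420·78.1) = 0.122 s.

t_s ≈ 0.122 s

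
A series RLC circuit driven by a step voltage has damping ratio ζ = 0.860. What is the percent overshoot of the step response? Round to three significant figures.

For an underdamped second-order system, %OS = 100·exp(−πζ/√(1−ζ²)).
πζ/√(1−ζ²) = π·0.860/√(1−0.740) = 5.295, so %OS = 100·e^(−5.295) = 0.502%.

%OS ≈ 0.502%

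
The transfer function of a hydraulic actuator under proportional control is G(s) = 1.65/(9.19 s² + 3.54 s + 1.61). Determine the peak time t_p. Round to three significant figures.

Dividing through by 9.19: denominator becomes s² + 0.3852 s + 0.1752.
So ω_n = √0.1752 = 0.419 rad/s and ζ = 0.3852/(2·0.419) = 0.460.
The damped frequency ω_d = ω_n√(1−ζ²) = 0.372 rad/s. t_p = π/ω_d = 8.45 s.

t_p ≈ 8.45 s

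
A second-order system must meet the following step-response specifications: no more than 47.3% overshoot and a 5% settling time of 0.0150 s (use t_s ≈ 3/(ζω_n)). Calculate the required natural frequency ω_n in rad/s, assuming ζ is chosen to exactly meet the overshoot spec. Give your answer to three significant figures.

Inverting the overshoot relation: ζ = |ln 0.473|/√(π² + ln²0.473) = 0.232.
Then ω_n = 3/(ζ t_s) = 3/(0.232 × 0.0150) = 863 rad/s.

ω_n ≈ 863 rad/s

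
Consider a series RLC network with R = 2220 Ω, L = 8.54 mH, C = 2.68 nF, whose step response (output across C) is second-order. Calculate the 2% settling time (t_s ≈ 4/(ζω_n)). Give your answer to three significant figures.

For a series RLC circuit (capacitor voltage as output), ω_n = 1/√(LC) = 1/√(8.54 mH · 2.68 nF) = 209000 rad/s.
ζ = (R/2)·√(C/L) = (2220/2)·√(2.68 nF/8.54 mH) = 0.622.
t_s ≈ 4/(ζω_n) = 0.0000308 s.

t_s ≈ 0.0000308 s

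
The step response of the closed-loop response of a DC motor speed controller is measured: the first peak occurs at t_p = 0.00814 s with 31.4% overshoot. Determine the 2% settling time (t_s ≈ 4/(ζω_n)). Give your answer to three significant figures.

The overshoot fixes ζ = −ln(OS)/√(π²+ln²(OS)) = 0.346.
t_p = π/ω_d ⇒ ω_d = 386 rad/s; then ω_n = ω_d/√(1−ζ²) = 411 rad/s.
t_s ≈ 4/(ζω_n) = 4/(0.346·411) = 0.0281 s.

t_s ≈ 0.0281 s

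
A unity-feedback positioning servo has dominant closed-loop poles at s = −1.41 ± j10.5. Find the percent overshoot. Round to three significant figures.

%OS ≈ 65.6%

The poles are at −σ ± jω_d with σ = 1.41 and ω_d = 10.5, so ω_n = √(σ²+ω_d²) = 10.6 rad/s and ζ = σ/ω_n = 0.133.
Overshoot: exp(−π·0.133/√(1−0.133²)) = 0.656, i.e. 65.6%.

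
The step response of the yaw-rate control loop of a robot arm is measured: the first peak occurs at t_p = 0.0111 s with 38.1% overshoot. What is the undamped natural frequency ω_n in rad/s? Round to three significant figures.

ω_n ≈ 296 rad/s

ζ from %OS: ζ = |ln 0.381|/√(π²+ln²0.381) = 0.294.
From t_p = π/ω_d, ω_d = π/0.0111 = 283 rad/s, so ω_n = ω_d/√(1−ζ²) = 296 rad/s.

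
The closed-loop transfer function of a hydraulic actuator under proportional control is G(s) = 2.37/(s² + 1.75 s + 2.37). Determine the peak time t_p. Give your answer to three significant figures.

t_p ≈ 2.48 s

ω_n = √2.37 = 1.54 rad/s; ζ = 1.75/(2·1.54) = 0.568.
ω_d = ω_n√(1−ζ²) = 1.27 rad/s. Then t_p = π/ω_d = 2.48 s.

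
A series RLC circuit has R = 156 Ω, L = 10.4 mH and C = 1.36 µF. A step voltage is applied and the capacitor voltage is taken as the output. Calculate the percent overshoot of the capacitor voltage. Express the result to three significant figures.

%OS ≈ 0.203%

For a series RLC circuit (capacitor voltage as output), ω_n = 1/√(LC) = 1/√(10.4 mH · 1.36 µF) = 8410 rad/s.
ζ = (R/2)·√(C/L) = (156/2)·√(1.36 µF/10.4 mH) = 0.892.
%OS = 100 e^{−πζ/√(1−ζ²)} with ζ = 0.892 gives 0.203%.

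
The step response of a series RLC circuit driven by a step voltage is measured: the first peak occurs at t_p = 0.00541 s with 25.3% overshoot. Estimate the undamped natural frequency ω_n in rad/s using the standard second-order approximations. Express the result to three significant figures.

ζ from %OS: ζ = |ln 0.253|/√(π²+ln²0.253) = 0.401.
t_p = π/ω_d ⇒ ω_d = 581 rad/s; then ω_n = ω_d/√(1−ζ²) = 634 rad/s.

ω_n ≈ 634 rad/s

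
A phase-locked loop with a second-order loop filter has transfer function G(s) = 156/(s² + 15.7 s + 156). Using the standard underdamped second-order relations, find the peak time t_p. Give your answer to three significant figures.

t_p ≈ 0.323 s

ω_n = √156 = 12.5 rad/s; ζ = 15.7/(2·12.5) = 0.629.
ω_d = ω_n√(1−ζ²) = 9.71 rad/s. Then t_p = π/ω_d = 0.323 s.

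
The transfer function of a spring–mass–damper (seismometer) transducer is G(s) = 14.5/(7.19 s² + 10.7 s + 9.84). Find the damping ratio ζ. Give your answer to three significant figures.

ζ ≈ 0.636

Dividing through by 7.19: denominator becomes s² + 1.488 s + 1.369.
So ω_n = √1.369 = 1.17 rad/s and ζ = 1.488/(2·1.17) = 0.636.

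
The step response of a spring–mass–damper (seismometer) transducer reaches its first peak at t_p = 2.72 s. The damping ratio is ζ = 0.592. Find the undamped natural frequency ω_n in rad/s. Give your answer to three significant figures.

Peak time t_p = π/ω_d, so ω_d = π/t_p = π/2.72 = 1.15 rad/s.
ω_n = ω_d/√(1−ζ²) = 1.15/√0.650 = 1.43 rad/s.

ω_n ≈ 1.43 rad/s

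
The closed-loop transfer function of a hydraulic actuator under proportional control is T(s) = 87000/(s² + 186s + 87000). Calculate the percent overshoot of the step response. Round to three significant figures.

ω_n = √87000 = 295 rad/s; ζ = 186/(2·295) = 0.315.
%OS = 100·exp(−πζ/√(1−ζ²)) = 35.2%.

%OS ≈ 35.2%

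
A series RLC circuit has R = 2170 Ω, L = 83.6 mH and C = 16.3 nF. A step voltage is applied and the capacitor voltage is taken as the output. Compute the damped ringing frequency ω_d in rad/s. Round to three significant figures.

ω_d ≈ 23800 rad/s

For a series RLC circuit (capacitor voltage as output), ω_n = 1/√(LC) = 1/√(83.6 mH · 16.3 nF) = 27100 rad/s.
ζ = (R/2)·√(C/L) = (2170/2)·√(16.3 nF/83.6 mH) = 0.479.
ω_d = ω_n√(1−ζ²) = 23800 rad/s.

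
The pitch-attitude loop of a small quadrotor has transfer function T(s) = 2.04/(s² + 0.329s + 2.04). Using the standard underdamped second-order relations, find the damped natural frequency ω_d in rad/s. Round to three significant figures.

ω_d ≈ 1.42 rad/s

Comparing the denominator to s² + 2ζω_n s + ω_n²: ω_n = √2.04 = 1.43 rad/s, and 2ζω_n = 0.329 so ζ = 0.329/(2·1.43) = 0.115.
ω_d = ω_n√(1−ζ²) = 1.42 rad/s.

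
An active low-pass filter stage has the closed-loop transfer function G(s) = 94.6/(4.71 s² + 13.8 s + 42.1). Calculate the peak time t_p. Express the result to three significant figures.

Dividing through by 4.71: denominator becomes s² + 2.930 s + 8.938.
So ω_n = √8.938 = 2.99 rad/s and ζ = 2.930/(2·2.99) = 0.490.
ω_d = 2.99·√(1 − 0.490²) = 2.61 rad/s. t_p = π/ω_d = 1.21 s.

t_p ≈ 1.21 s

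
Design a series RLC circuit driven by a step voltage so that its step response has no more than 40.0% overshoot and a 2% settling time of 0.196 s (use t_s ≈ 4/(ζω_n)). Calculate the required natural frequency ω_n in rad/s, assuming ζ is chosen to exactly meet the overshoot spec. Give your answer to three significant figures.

Inverting the overshoot relation: ζ = |ln 0.400|/√(π² + ln²0.400) = 0.280.
Then ω_n = 4/(ζ t_s) = 4/(0.280 × 0.196) = 72.9 rad/s.

ω_n ≈ 72.9 rad/s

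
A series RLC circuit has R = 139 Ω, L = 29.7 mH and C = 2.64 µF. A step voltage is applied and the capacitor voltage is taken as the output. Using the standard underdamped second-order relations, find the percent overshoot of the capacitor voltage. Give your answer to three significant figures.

%OS ≈ 6.55%

For a series RLC circuit (capacitor voltage as output), ω_n = 1/√(LC) = 1/√(29.7 mH · 2.64 µF) = 3570 rad/s.
ζ = (R/2)·√(C/L) = (139/2)·√(2.64 µF/29.7 mH) = 0.655.
%OS = 100 e^{−πζ/√(1−ζ²)} with ζ = 0.655 gives 6.55%.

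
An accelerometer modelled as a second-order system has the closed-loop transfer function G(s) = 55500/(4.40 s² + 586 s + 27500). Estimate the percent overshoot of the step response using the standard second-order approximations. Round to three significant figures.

%OS ≈ 0.738%

Dividing through by 4.40: denominator becomes s² + 133.2 s + 6250.
So ω_n = √6250 = 79.1 rad/s and ζ = 133.2/(2·79.1) = 0.842.
%OS = 100 e^{−πζ/√(1−ζ²)} with ζ = 0.842 gives 0.738%.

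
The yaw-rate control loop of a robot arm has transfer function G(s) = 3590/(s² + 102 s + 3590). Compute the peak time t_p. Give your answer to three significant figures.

ω_n = √3590 = 59.9 rad/s; ζ = 102/(2·59.9) = 0.851.
The damped frequency ω_d = ω_n√(1−ζ²) = 31.4 rad/s. Then t_p = π/ω_d = 0.0999 s.

t_p ≈ 0.0999 s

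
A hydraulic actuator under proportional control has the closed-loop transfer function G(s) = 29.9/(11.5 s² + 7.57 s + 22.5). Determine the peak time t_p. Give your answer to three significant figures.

t_p ≈ 2.31 s

Dividing through by 11.5: denominator becomes s² + 0.6583 s + 1.957.
So ω_n = √1.957 = 1.40 rad/s and ζ = 0.6583/(2·1.40) = 0.235.
ω_d = 1.40·√(1 − 0.235²) = 1.36 rad/s. t_p = π/ω_d = 2.31 s.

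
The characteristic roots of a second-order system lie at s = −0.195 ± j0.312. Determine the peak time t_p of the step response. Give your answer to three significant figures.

t_p = π/ω_d with ω_d = 0.312 (the imaginary part), so t_p = 10.1 s.

t_p ≈ 10.1 s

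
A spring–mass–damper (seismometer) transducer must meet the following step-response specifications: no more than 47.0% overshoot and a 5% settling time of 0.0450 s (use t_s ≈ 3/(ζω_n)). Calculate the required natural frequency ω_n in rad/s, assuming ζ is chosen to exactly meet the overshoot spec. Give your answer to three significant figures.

ζ = −ln(OS)/√(π² + (ln OS)²). With OS = 0.470, ln OS = −0.7550 and ζ = 0.7550/3.231 = 0.234.
Then ω_n = 3/(ζ t_s) = 3/(0.234 × 0.0450) = 285 rad/s.

ω_n ≈ 285 rad/s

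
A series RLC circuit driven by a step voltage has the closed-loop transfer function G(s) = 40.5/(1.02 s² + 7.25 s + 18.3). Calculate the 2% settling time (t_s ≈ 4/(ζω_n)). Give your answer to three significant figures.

t_s ≈ 1.13 s

Dividing through by 1.02: denominator becomes s² + 7.108 s + 17.94.
So ω_n = √17.94 = 4.24 rad/s and ζ = 7.108/(2·4.24) = 0.839.
t_s ≈ 4/(ζω_n) = 1.13 s.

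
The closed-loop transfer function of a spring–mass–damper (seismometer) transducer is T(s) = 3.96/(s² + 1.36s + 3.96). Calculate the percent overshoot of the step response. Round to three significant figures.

%OS ≈ 31.9%

Comparing the denominator to s² + 2ζω_n s + ω_n²: ω_n = √3.96 = 1.99 rad/s, and 2ζω_n = 1.36 so ζ = 1.36/(2·1.99) = 0.342.
Overshoot: exp(−π·0.342/√(1−0.342²)) = 0.319, i.e. 31.9%.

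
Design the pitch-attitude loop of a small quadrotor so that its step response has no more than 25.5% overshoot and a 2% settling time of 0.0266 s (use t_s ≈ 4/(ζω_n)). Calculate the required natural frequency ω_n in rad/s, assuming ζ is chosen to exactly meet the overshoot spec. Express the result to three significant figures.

From %OS = 100·exp(−πζ/√(1−ζ²)), invert to get ζ = −ln(OS)/√(π² + ln²(OS)) with OS = 0.255.
−ln 0.255 = 1.366, so ζ = 1.366/√(π² + 1.867) = 0.399.
Then ω_n = 4/(ζ t_s) = 4/(0.399 × 0.0266) = 377 rad/s.

ω_n ≈ 377 rad/s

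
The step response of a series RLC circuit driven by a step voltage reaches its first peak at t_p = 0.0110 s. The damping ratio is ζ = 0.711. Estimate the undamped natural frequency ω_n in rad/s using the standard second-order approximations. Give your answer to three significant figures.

Peak time t_p = π/ω_d, so ω_d = π/t_p = π/0.0110 = 286 rad/s.
ω_n = ω_d/√(1−ζ²) = 286/√0.494 = 406 rad/s.

ω_n ≈ 406 rad/s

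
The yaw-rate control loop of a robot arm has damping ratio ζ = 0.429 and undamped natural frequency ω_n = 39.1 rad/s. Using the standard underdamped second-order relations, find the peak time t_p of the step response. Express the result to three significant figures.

t_p ≈ 0.0889 s

The damped frequency is ω_d = ω_n√(1−ζ²) = 39.1·√(1−0.184) = 35.3 rad/s.
Peak time t_p = π/ω_d = π/35.3 = 0.0889 s.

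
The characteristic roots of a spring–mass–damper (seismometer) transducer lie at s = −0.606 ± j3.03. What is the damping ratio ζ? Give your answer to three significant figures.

ζ ≈ 0.196

With σ = 0.606, ω_d = 3.03: ω_n = √(σ²+ω_d²) = 3.09 rad/s, ζ = σ/ω_n = 0.196.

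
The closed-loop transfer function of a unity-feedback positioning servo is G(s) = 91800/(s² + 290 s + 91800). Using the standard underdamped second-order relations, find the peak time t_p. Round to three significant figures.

t_p ≈ 0.0118 s

Comparing the denominator to s² + 2ζω_n s + ω_n²: ω_n = √91800 = 303 rad/s, and 2ζω_n = 290 so ζ = 290/(2·303) = 0.479.
ω_d = ω_n√(1−ζ²) = 266 rad/s. Then t_p = π/ω_d = 0.0118 s.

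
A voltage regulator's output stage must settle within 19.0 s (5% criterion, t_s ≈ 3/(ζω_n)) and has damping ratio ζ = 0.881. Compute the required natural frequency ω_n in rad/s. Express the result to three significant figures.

Rearranging t_s ≈ 3/(ζω_n) gives ω_n = 3/(ζ·t_s) = 3/(0.881 × 19.0) = 0.179 rad/s.

ω_n ≈ 0.179 rad/s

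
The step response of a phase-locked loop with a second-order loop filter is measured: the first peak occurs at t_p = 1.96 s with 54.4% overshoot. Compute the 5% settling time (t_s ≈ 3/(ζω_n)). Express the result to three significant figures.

The overshoot fixes ζ = −ln(OS)/√(π²+ln²(OS)) = 0.190.
t_p = π/ω_d ⇒ ω_d = 1.60 rad/s; then ω_n = ω_d/√(1−ζ²) = 1.63 rad/s.
t_s ≈ 3/(ζω_n) = 3/(0.190·1.63) = 9.66 s.

t_s ≈ 9.66 s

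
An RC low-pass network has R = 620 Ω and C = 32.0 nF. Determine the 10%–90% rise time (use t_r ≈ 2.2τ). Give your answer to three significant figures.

t_r ≈ 0.0000436 s

τ = RC = 620 × 32.0 nF = 0.0000198 s.
t_r ≈ 2.2τ = 0.0000436 s.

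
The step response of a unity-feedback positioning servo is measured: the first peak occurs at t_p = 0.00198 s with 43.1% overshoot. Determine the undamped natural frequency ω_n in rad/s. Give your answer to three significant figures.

From the overshoot, ζ = −ln(OS)/√(π²+ln²(OS)) = 0.259.
t_p = π/ω_d ⇒ ω_d = 1590 rad/s; then ω_n = ω_d/√(1−ζ²) = 1640 rad/s.

ω_n ≈ 1640 rad/s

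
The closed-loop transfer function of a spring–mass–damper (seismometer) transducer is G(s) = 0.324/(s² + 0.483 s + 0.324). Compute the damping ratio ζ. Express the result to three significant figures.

ζ ≈ 0.424

ω_n = √0.324 = 0.569 rad/s; ζ = 0.483/(2·0.569) = 0.424.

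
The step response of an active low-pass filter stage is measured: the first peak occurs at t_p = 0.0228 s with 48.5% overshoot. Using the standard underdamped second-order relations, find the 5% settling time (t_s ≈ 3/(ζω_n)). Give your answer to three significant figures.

The overshoot fixes ζ = −ln(OS)/√(π²+ln²(OS)) = 0.224.
From t_p = π/ω_d, ω_d = π/0.0228 = 138 rad/s, so ω_n = ω_d/√(1−ζ²) = 141 rad/s.
t_s ≈ 3/(ζω_n) = 3/(0.224·141) = 0.0945 s.

t_s ≈ 0.0945 s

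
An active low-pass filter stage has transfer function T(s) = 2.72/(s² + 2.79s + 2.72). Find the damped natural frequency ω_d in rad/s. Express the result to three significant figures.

ω_d ≈ 0.880 rad/s

Matching coefficients with s² + 2ζω_n s + ω_n² gives ω_n² = 2.72 ⇒ ω_n = 1.65 rad/s, and ζ = 2.79/(2ω_n) = 0.846.
ω_d = 1.65·√(1 − 0.846²) = 0.880 rad/s.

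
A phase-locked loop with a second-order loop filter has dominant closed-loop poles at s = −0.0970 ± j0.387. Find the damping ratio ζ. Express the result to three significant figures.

With σ = 0.0970, ω_d = 0.387: ω_n = √(σ²+ω_d²) = 0.399 rad/s, ζ = σ/ω_n = 0.243.

ζ ≈ 0.243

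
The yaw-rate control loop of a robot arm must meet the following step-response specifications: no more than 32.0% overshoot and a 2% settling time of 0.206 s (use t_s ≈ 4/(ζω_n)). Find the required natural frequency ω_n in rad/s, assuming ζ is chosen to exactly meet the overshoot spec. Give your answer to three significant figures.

From %OS = 100·exp(−πζ/√(1−ζ²)), invert to get ζ = −ln(OS)/√(π² + ln²(OS)) with OS = 0.320.
−ln 0.320 = 1.139, so ζ = 1.139/√(π² + 1.298) = 0.341.
Then ω_n = 4/(ζ t_s) = 4/(0.341 × 0.206) = 56.9 rad/s.

ω_n ≈ 56.9 rad/s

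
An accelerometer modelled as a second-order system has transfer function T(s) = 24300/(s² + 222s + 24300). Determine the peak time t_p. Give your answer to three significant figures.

Matching coefficients with s² + 2ζω_n s + ω_n² gives ω_n² = 24300 ⇒ ω_n = 156 rad/s, and ζ = 222/(2ω_n) = 0.712.
The damped frequency ω_d = ω_n√(1−ζ²) = 109 rad/s. Then t_p = π/ω_d = 0.0287 s.

t_p ≈ 0.0287 s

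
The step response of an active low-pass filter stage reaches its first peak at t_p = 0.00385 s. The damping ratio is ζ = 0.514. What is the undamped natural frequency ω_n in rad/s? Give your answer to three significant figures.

ω_n ≈ 951 rad/s

Peak time t_p = π/ω_d, so ω_d = π/t_p = π/0.00385 = 816 rad/s.
ω_n = ω_d/√(1−ζ²) = 816/√0.736 = 951 rad/s.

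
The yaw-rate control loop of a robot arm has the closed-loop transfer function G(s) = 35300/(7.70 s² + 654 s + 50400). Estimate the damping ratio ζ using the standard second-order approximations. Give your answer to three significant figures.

ζ ≈ 0.525

Dividing through by 7.70: denominator becomes s² + 84.94 s + 6545.
So ω_n = √6545 = 80.9 rad/s and ζ = 84.94/(2·80.9) = 0.525.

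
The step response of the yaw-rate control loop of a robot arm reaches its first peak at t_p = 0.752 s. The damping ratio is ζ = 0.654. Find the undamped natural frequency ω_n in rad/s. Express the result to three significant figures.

ω_n ≈ 5.52 rad/s

Peak time t_p = π/ω_d, so ω_d = π/t_p = π/0.752 = 4.18 rad/s.
ω_n = ω_d/√(1−ζ²) = 4.18/√0.572 = 5.52 rad/s.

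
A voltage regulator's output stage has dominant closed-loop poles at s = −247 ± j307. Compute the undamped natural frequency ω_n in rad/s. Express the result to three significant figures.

ω_n ≈ 394 rad/s

The poles are at −σ ± jω_d with σ = 247 and ω_d = 307, so ω_n = √(σ²+ω_d²) = 394 rad/s and ζ = σ/ω_n = 0.627.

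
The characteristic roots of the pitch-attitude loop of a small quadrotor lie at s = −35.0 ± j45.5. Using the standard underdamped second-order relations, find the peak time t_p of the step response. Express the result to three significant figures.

t_p = π/ω_d with ω_d = 45.5 (the imaginary part), so t_p = 0.0690 s.

t_p ≈ 0.0690 s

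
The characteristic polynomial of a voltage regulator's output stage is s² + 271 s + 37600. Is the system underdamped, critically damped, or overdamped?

underdamped

a² − 4b = 271² − 4·37600 < 0 (complex roots); the system is underdamped.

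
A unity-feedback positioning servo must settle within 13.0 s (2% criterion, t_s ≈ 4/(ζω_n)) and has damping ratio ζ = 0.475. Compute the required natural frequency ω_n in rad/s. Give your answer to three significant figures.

Rearranging t_s ≈ 4/(ζω_n) gives ω_n = 4/(ζ·t_s) = 4/(0.475 × 13.0) = 0.648 rad/s.

ω_n ≈ 0.648 rad/s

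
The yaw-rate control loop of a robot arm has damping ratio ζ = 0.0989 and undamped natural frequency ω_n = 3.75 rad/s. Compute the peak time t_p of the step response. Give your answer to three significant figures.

The damped frequency is ω_d = ω_n√(1−ζ²) = 3.75·√(1−0.00978) = 3.73 rad/s.
Peak time t_p = π/ω_d = π/3.73 = 0.842 s.

t_p ≈ 0.842 s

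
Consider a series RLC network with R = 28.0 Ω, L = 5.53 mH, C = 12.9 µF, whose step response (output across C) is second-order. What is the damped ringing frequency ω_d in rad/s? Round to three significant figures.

For a series RLC circuit (capacitor voltage as output), ω_n = 1/√(LC) = 1/√(5.53 mH · 12.9 µF) = 3740 rad/s.
ζ = (R/2)·√(C/L) = (28.0/2)·√(12.9 µF/5.53 mH) = 0.676.
ω_d = 3740·√(1 − 0.676²) = 2760 rad/s.

ω_d ≈ 2760 rad/s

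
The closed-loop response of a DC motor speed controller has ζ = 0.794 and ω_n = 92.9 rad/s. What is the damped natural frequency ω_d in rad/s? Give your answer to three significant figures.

ω_d ≈ 56.5 rad/s

ω_d = ω_n√(1−ζ²) = 92.9·√0.370 = 56.5 rad/s.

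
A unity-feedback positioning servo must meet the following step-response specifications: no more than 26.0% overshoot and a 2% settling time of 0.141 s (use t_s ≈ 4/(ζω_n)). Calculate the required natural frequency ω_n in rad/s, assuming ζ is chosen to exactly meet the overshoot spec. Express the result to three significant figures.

ω_n ≈ 72.0 rad/s

From %OS = 100·exp(−πζ/√(1−ζ²)), invert to get ζ = −ln(OS)/√(π² + ln²(OS)) with OS = 0.260.
−ln 0.260 = 1.347, so ζ = 1.347/√(π² + 1.815) = 0.394.
From t_s ≈ 4/(ζω_n): ω_n = 4/(ζ·t_s) = 4/(0.394·0.141) = 72.0 rad/s.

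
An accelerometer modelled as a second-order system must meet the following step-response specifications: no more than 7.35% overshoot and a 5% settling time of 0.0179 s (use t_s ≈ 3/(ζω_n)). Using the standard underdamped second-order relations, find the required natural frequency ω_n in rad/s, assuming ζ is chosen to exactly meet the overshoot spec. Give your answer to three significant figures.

Inverting the overshoot relation: ζ = |ln 0.0735|/√(π² + ln²0.0735) = 0.639.
From t_s ≈ 3/(ζω_n): ω_n = 3/(ζ·t_s) = 3/(0.639·0.0179) = 262 rad/s.

ω_n ≈ 262 rad/s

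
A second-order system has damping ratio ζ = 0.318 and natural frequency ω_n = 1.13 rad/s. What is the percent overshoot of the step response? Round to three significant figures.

%OS ≈ 34.9%

For an underdamped second-order system, %OS = 100·exp(−πζ/√(1−ζ²)).
πζ/√(1−ζ²) = π·0.318/√(1−0.101) = 1.054, so %OS = 100·e^(−1.054) = 34.9%.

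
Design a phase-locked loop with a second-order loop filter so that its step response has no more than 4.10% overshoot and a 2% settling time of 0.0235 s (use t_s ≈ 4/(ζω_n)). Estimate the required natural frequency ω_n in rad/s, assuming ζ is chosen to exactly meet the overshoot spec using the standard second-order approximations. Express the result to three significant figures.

ζ = −ln(OS)/√(π² + (ln OS)²). With OS = 0.0410, ln OS = −3.194 and ζ = 3.194/4.480 = 0.713.
Then ω_n = 4/(ζ t_s) = 4/(0.713 × 0.0235) = 239 rad/s.

ω_n ≈ 239 rad/s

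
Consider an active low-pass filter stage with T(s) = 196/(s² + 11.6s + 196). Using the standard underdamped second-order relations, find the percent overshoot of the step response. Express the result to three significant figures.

%OS ≈ 23.9%

Comparing the denominator to s² + 2ζω_n s + ω_n²: ω_n = √196 = 14.0 rad/s, and 2ζω_n = 11.6 so ζ = 11.6/(2·14.0) = 0.414.
Overshoot: exp(−π·0.414/√(1−0.414²)) = 0.239, i.e. 23.9%.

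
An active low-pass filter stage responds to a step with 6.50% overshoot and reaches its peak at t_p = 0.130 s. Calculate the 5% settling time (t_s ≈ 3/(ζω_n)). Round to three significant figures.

The overshoot fixes ζ = −ln(OS)/√(π²+ln²(OS)) = 0.656.
t_p = π/ω_d ⇒ ω_d = 24.2 rad/s; then ω_n = ω_d/√(1−ζ²) = 32.0 rad/s.
t_s ≈ 3/(ζω_n) = 3/(0.656·32.0) = 0.143 s.

t_s ≈ 0.143 s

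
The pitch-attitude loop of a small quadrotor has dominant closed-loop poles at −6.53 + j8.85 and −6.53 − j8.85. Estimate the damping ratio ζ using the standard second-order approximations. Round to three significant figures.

ζ ≈ 0.594

|pole| = ω_n = √(6.53² + 8.85²) = 11.0 rad/s; ζ = cos θ = σ/ω_n = 0.594.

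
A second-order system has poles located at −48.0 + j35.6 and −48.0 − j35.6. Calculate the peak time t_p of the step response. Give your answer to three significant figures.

t_p ≈ 0.0882 s

t_p = π/ω_d with ω_d = 35.6 (the imaginary part), so t_p = 0.0882 s.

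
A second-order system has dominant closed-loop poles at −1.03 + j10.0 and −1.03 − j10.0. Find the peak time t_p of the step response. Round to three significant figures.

t_p = π/ω_d with ω_d = 10.0 (the imaginary part), so t_p = 0.314 s.

t_p ≈ 0.314 s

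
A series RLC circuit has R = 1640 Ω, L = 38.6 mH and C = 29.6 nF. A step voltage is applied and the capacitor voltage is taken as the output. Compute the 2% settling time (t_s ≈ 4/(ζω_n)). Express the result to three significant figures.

t_s ≈ 0.000188 s

For a series RLC circuit (capacitor voltage as output), ω_n = 1/√(LC) = 1/√(38.6 mH · 29.6 nF) = 29600 rad/s.
ζ = (R/2)·√(C/L) = (1640/2)·√(29.6 nF/38.6 mH) = 0.718.
t_s ≈ 4/(ζω_n) = 0.000188 s.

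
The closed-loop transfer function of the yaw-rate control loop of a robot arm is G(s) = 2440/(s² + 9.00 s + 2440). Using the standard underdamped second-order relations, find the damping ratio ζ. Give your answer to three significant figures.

ζ ≈ 0.0911

Matching coefficients with s² + 2ζω_n s + ω_n² gives ω_n² = 2440 ⇒ ω_n = 49.4 rad/s, and ζ = 9.00/(2ω_n) = 0.0911.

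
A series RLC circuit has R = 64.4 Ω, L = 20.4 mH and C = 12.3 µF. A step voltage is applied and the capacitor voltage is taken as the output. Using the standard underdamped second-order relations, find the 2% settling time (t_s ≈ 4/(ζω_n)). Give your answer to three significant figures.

For a series RLC circuit (capacitor voltage as output), ω_n = 1/√(LC) = 1/√(20.4 mH · 12.3 µF) = 2000 rad/s.
ζ = (R/2)·√(C/L) = (64.4/2)·√(12.3 µF/20.4 mH) = 0.791.
t_s ≈ 4/(ζω_n) = 0.00253 s.

t_s ≈ 0.00253 s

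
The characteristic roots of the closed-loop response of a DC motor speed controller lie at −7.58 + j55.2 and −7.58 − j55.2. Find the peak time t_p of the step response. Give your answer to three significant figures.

t_p ≈ 0.0569 s

t_p = π/ω_d with ω_d = 55.2 (the imaginary part), so t_p = 0.0569 s.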